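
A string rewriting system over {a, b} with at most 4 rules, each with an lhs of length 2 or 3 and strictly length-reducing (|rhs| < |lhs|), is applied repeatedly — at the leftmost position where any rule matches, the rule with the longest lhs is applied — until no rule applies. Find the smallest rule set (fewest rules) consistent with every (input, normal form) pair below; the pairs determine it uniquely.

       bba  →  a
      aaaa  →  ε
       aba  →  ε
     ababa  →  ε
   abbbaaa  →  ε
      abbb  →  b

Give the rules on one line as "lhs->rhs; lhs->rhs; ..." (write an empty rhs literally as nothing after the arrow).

aa->; ab->b; ba->; bb->

  | bba => a
  | aaaa => aa => ε
  | aba => ba => ε
  | ababa => baba => ba => ε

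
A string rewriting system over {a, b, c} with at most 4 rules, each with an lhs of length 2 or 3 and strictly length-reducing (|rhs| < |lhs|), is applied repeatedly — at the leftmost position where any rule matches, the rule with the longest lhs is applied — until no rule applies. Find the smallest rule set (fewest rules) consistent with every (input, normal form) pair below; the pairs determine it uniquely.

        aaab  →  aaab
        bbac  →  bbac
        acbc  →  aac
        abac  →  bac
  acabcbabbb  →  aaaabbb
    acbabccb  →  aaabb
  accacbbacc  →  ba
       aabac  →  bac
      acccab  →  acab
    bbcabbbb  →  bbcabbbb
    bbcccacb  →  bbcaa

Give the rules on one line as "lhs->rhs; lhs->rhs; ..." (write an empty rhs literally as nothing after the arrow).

aba->ba; cb->a; cc->

  | aaab
  | bbac
  | acbc => aac
  | abac => bac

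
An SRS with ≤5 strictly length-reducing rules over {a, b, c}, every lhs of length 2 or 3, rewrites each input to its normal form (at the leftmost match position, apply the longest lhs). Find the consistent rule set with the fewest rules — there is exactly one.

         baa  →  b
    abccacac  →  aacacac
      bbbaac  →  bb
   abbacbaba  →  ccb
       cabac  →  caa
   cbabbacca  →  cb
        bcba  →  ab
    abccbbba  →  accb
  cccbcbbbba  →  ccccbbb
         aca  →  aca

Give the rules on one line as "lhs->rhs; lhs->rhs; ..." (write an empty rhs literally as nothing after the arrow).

abb->cb; acb->ca; ba->b; bc->a

  | baa => ba => b
  | abccacac => aacacac
  | bbbaac => bbbac => bbbc => bba => bb
  | abbacbaba => cbacbaba => cbcbaba => cababa => cabba => ccba => ccb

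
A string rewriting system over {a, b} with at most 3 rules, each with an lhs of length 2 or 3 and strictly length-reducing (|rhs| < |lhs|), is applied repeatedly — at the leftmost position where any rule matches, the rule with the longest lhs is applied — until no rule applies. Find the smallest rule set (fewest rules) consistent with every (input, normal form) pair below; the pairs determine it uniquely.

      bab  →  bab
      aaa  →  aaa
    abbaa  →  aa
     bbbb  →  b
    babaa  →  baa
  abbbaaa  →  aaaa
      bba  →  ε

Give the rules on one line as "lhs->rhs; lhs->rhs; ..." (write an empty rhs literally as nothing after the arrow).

aba->a; bba->; bbb->

  | bab
  | aaa
  | abbaa => aa
  | bbbb => b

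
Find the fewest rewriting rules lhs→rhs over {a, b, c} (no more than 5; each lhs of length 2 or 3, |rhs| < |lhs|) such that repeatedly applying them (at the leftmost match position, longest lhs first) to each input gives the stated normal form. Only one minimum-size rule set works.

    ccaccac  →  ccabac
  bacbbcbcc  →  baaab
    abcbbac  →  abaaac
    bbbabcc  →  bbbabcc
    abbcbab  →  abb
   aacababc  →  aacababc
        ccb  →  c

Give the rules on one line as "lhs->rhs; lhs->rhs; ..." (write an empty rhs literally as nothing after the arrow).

acc->ab; cb->; cba->c; cbb->aa

  | ccaccac => ccabac
  | bacbbcbcc => baaacbcc => baaacc => baaab
  | abcbbac => abaaac
  | bbbabcc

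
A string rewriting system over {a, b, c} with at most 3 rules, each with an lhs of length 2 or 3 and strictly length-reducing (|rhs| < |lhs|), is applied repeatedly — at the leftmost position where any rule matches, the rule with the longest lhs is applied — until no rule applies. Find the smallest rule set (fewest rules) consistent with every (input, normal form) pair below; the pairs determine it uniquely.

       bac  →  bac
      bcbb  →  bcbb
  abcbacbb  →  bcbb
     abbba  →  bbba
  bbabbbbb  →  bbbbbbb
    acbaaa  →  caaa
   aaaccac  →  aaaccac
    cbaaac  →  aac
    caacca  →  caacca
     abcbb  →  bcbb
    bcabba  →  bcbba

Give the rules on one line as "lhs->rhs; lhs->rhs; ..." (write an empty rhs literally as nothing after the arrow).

  | bac
  | bcbb
  | abcbacbb => bcbacbb => bcbb
  | abbba => bbba

ab->b; acb->c; cba->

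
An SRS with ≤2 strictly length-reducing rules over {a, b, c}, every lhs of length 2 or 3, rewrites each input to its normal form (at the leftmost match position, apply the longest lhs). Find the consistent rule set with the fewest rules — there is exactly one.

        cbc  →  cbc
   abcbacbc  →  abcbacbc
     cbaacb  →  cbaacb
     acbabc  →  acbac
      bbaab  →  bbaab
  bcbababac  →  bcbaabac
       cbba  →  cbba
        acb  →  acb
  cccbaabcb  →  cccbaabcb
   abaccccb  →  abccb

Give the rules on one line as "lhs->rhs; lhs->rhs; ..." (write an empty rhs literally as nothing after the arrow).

acc->; bab->ba

  | cbc
  | abcbacbc
  | cbaacb
  | acbabc => acbac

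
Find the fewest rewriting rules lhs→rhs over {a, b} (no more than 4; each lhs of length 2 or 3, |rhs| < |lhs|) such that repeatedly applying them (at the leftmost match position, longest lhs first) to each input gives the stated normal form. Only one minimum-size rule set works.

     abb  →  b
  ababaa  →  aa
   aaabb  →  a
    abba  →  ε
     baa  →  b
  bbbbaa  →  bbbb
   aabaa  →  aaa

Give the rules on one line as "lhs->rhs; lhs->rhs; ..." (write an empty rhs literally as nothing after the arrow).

ab->; ba->; baa->b

  | abb => b
  | ababaa => abaa => aa
  | aaabb => aab => a
  | abba => ba => ε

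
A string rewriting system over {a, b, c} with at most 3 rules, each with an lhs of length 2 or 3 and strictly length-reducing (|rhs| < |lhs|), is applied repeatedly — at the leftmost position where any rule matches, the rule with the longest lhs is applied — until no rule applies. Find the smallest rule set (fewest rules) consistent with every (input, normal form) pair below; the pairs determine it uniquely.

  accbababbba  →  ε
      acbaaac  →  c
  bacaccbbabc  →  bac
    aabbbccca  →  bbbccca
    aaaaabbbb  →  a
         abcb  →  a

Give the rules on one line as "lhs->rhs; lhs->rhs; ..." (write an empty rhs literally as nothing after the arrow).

aa->; ab->a; cb->

  | accbababbba => acababbba => acaabbba => acbbba => abba => aba => aa => ε
  | acbaaac => aaaac => aac => c
  | bacaccbbabc => bacacbabc => bacaabc => bacbc => bac
  | aabbbccca => bbbccca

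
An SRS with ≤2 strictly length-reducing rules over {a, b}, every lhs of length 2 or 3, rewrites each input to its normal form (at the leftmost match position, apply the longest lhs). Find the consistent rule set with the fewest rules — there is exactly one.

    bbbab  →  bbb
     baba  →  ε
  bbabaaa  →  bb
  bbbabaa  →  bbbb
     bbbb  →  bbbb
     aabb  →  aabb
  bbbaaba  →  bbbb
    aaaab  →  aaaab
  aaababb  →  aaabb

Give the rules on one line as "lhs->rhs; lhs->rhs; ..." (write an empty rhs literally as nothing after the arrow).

  | bbbab => bbb
  | baba => ba => ε
  | bbabaaa => bbaaa => bbba => bb
  | bbbabaa => bbbaa => bbbb

ba->; baa->bb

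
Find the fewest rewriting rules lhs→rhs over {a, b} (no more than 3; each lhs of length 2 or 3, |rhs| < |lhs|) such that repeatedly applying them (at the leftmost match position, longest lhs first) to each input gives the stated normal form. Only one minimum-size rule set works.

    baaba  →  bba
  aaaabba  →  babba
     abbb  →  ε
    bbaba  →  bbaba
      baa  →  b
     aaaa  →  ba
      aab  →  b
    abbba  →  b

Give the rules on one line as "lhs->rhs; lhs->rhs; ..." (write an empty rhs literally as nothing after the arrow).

aa->; aaa->b; bbb->a

  | baaba => bba
  | aaaabba => babba
  | abbb => aa => ε
  | bbaba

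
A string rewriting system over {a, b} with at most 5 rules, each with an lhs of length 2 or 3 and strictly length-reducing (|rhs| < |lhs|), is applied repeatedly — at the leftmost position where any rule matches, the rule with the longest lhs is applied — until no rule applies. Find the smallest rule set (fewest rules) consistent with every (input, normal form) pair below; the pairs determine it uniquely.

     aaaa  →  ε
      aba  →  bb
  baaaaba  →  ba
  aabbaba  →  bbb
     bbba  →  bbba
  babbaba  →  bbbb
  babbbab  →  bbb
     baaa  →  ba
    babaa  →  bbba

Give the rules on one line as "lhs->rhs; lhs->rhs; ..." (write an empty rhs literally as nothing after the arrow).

aa->; aab->; ab->; aba->bb

  | aaaa => aa => ε
  | aba => bb
  | baaaaba => baaba => ba
  | aabbaba => baba => bbb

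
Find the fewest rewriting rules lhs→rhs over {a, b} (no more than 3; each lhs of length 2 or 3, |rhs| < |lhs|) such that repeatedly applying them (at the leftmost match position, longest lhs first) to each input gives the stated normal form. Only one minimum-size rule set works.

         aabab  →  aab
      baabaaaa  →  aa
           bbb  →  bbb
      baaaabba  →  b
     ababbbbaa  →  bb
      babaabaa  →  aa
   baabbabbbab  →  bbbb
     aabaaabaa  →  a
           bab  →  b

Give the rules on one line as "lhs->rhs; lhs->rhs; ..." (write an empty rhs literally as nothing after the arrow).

aaa->a; abb->bb; ba->

  | aabab => aab
  | baabaaaa => abaaaa => aaaa => aa
  | bbb
  | baaaabba => aaabba => abba => bba => b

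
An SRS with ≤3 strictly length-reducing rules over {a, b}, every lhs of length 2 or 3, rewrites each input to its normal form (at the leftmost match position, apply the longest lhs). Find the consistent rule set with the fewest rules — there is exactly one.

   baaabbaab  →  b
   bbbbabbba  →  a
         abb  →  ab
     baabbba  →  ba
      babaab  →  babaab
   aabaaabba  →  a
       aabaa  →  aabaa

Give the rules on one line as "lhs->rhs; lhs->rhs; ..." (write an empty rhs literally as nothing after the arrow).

aaa->; bb->b; bba->aa

  | baaabbaab => bbbaab => bbaab => aaab => b
  | bbbbabbba => bbbabbba => bbabbba => aabbba => aabba => aaaa => a
  | abb => ab
  | baabbba => baabba => baaaa => ba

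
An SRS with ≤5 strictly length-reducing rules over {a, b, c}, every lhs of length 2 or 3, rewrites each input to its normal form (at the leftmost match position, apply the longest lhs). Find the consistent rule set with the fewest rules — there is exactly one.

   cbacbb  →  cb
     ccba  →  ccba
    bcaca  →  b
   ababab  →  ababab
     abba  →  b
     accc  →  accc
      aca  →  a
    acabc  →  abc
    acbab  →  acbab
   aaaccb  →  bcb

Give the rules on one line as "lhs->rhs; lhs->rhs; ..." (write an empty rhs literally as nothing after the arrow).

aa->b; bac->b; bb->; ca->

  | cbacbb => cbbb => cb
  | ccba
  | bcaca => bca => b
  | ababab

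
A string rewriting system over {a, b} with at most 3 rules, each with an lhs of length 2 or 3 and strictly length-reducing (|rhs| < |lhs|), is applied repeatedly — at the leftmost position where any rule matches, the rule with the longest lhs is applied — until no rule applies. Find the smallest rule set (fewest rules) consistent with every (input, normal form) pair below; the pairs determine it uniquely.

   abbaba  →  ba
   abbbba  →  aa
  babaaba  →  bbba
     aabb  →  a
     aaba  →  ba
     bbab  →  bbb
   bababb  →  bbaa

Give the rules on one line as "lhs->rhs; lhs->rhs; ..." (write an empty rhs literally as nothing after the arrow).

  | abbaba => aaaba => aba => ba
  | abbbba => aabba => aaaa => aa
  | babaaba => bbaaba => bbaba => bbba
  | aabb => aaa => a

aaa->a; ab->b; abb->aa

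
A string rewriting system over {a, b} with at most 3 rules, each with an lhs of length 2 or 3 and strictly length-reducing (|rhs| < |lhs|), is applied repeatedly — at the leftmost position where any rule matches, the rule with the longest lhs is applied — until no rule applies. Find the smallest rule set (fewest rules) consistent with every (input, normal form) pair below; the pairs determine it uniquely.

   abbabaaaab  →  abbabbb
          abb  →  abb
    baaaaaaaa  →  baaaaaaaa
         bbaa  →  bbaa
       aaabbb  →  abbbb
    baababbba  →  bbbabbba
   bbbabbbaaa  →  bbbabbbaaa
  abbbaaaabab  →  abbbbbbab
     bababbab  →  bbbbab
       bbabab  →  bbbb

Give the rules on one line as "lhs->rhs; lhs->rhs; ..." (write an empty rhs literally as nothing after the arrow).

aab->bb; aba->aa

  | abbabaaaab => abbaaaaab => abbaaabb => abbabbb
  | abb
  | baaaaaaaa
  | bbaa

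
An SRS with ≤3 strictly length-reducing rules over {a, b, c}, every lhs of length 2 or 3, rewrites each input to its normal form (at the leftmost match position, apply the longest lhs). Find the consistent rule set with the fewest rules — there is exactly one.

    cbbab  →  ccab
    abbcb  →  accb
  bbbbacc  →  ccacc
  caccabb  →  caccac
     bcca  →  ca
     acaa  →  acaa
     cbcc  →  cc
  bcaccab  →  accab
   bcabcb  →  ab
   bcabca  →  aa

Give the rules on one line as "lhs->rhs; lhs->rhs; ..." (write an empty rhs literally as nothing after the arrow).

bb->c; bc->

  | cbbab => ccab
  | abbcb => accb
  | bbbbacc => cbbacc => ccacc
  | caccabb => caccac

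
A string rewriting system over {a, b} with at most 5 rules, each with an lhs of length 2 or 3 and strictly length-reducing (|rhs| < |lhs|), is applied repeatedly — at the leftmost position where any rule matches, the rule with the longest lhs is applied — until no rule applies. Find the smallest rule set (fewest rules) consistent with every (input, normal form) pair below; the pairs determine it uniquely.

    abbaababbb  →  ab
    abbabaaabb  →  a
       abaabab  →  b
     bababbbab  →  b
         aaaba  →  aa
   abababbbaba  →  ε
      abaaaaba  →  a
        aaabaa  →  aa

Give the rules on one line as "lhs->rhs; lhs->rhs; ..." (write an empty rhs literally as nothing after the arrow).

  | abbaababbb => aababbb => abbbbb => abbb => ab
  | abbabaaabb => abaaabb => bbaabb => abb => a
  | abaabab => bbabab => bab => b
  | bababbbab => babbbab => bbbab => bab => b

aba->bb; ba->; bb->; bba->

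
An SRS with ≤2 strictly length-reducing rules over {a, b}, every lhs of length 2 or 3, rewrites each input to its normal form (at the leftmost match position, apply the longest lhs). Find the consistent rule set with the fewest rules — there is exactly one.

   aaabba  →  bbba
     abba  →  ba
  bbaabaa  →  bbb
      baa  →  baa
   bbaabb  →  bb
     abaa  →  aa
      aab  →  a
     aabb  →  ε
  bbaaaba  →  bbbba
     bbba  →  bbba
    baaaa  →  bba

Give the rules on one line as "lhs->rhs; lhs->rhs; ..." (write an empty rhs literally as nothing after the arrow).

  | aaabba => bbba
  | abba => ba
  | bbaabaa => bbaaa => bbb
  | baa

aaa->b; ab->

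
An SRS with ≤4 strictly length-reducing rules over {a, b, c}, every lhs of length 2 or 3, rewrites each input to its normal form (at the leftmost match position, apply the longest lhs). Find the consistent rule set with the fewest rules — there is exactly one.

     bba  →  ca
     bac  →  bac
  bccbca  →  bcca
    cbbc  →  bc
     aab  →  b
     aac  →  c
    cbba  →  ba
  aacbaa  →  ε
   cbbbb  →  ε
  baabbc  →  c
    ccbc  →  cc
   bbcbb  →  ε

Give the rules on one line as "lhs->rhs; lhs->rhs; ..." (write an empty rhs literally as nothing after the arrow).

  | bba => ca
  | bac
  | bccbca => bcca
  | cbbc => bc

aa->; bb->c; cb->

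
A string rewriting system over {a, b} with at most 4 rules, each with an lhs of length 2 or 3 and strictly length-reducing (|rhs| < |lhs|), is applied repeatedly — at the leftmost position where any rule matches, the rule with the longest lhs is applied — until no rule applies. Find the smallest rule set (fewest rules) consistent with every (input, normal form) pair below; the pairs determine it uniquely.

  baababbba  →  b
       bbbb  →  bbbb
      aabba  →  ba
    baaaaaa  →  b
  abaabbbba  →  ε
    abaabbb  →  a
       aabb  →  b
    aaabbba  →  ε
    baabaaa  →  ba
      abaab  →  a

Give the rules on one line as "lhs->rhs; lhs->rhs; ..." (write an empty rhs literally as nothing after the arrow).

  | baababbba => babbba => babba => baba => baa => b
  | bbbb
  | aabba => ba
  | baaaaaa => baaaa => baa => b

aa->; aab->; ab->a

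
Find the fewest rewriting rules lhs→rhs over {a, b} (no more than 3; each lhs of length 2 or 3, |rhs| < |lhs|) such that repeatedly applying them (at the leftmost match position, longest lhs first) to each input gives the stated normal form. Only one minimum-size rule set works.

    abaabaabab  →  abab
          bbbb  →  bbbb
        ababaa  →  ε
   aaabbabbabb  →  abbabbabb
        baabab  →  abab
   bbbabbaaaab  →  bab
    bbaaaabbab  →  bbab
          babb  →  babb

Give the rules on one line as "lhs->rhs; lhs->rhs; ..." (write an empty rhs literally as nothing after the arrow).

aa->; baa->a

  | abaabaabab => aabaabab => baabab => abab
  | bbbb
  | ababaa => abaa => aa => ε
  | aaabbabbabb => abbabbabb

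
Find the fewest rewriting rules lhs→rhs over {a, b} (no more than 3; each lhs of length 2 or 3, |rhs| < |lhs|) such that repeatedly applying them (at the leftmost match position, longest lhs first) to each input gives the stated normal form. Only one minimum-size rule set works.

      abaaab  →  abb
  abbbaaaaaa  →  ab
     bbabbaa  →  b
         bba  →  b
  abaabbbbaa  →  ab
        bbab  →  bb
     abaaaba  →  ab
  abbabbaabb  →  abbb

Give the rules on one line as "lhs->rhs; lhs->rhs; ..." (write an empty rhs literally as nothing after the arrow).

ba->b; bba->ba

  | abaaab => abaab => abab => abb
  | abbbaaaaaa => abbaaaaaa => abaaaaaa => abaaaaa => abaaaa => abaaa => abaa => aba => ab
  | bbabbaa => babbaa => bbbaa => bbaa => baa => ba => b
  | bba => ba => b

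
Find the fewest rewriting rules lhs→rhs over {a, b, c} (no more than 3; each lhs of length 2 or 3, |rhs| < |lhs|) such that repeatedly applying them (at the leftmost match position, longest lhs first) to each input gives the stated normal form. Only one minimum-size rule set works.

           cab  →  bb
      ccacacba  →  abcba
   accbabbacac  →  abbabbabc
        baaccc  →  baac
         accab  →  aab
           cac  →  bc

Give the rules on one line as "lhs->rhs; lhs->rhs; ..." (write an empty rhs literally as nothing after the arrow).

ca->b; cc->; ccb->bb

  | cab => bb
  | ccacacba => acacba => abcba
  | accbabbacac => abbabbacac => abbabbabc
  | baaccc => baac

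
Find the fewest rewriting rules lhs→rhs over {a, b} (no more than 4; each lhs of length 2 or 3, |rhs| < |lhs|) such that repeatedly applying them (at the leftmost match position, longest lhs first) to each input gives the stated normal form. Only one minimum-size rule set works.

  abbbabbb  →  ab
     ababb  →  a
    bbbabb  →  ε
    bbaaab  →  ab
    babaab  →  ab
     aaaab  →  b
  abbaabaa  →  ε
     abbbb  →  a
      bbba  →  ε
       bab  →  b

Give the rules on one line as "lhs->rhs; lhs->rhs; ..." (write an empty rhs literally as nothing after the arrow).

aa->; ba->; bb->

  | abbbabbb => ababbb => abbb => ab
  | ababb => abb => a
  | bbbabb => babb => bb => ε
  | bbaaab => aaab => ab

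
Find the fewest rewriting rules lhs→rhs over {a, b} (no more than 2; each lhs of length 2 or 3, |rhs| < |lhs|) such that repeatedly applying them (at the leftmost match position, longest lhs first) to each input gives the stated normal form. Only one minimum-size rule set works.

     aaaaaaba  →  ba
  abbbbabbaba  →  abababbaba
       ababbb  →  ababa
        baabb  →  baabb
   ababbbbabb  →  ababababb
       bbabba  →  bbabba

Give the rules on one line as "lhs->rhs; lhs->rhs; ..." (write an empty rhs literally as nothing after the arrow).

  | aaaaaaba => aaaba => ba
  | abbbbabbaba => abababbaba
  | ababbb => ababa
  | baabb

aaa->; bbb->ba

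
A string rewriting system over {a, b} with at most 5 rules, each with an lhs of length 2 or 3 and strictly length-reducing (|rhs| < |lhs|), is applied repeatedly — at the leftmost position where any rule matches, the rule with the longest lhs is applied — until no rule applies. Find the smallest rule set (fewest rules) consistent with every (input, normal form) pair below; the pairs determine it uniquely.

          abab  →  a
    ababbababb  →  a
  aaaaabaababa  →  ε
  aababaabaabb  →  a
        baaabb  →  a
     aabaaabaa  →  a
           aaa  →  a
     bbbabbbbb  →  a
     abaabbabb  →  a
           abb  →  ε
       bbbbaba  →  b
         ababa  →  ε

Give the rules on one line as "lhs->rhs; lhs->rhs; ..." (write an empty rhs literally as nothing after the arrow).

  | abab => bb => a
  | ababbababb => bbbababb => abababb => bbabb => aabb => bb => a
  | aaaaabaababa => aaabaababa => abaababa => bababa => baba => ba => ε
  | aababaabaabb => babaabaabb => baabaabb => abaabb => babb => bb => a

aa->; aba->b; ba->; bb->a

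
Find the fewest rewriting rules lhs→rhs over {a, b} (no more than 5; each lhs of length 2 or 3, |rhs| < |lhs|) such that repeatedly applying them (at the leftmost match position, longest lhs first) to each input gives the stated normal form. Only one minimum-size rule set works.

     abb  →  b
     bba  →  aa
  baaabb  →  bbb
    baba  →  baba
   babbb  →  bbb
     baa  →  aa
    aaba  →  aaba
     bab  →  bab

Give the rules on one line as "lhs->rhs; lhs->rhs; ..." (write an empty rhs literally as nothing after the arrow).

  | abb => b
  | bba => aa
  | baaabb => aaabb => bbb
  | baba

aaa->b; abb->b; baa->aa; bba->aa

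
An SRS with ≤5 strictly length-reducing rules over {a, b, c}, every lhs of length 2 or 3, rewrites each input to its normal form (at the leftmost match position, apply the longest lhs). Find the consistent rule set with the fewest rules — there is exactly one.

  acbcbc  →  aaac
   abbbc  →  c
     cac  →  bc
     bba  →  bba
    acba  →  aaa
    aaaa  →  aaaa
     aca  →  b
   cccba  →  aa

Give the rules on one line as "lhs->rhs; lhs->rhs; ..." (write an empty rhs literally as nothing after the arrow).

ab->b; bbb->; ca->b; cb->a

  | acbcbc => aacbc => aaac
  | abbbc => bbbc => c
  | cac => bc
  | bba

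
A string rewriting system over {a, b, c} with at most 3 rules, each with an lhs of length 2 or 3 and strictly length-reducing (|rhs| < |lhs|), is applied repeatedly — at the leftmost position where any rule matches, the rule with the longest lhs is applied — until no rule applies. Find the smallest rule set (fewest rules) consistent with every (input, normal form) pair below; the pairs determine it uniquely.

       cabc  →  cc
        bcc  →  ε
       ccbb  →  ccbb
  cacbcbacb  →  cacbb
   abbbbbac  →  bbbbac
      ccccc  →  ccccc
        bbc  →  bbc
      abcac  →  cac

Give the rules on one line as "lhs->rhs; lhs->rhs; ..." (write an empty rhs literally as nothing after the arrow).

ab->; bcc->; cba->bc

  | cabc => cc
  | bcc => ε
  | ccbb
  | cacbcbacb => cacbbccb => cacbb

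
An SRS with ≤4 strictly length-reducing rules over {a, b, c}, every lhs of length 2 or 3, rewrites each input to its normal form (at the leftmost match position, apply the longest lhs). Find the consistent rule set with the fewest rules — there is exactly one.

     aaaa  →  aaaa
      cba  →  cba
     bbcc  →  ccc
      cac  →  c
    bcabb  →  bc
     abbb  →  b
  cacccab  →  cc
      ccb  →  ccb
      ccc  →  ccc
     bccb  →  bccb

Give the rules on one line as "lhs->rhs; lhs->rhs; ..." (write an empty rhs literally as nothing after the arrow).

  | aaaa
  | cba
  | bbcc => ccc
  | cac => c

ac->; bb->c; cca->b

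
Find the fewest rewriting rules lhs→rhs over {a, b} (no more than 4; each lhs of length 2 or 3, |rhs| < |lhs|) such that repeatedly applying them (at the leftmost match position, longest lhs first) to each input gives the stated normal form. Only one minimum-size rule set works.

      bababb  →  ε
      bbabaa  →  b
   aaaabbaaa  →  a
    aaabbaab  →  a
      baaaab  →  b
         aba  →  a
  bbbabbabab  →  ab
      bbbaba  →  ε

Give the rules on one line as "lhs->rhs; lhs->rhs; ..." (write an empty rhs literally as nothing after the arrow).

aa->b; aab->a; ba->; bb->

  | bababb => babb => bb => ε
  | bbabaa => abaa => aa => b
  | aaaabbaaa => baabbaaa => abbaaa => aaaa => baa => a
  | aaabbaab => babbaab => bbaab => aab => a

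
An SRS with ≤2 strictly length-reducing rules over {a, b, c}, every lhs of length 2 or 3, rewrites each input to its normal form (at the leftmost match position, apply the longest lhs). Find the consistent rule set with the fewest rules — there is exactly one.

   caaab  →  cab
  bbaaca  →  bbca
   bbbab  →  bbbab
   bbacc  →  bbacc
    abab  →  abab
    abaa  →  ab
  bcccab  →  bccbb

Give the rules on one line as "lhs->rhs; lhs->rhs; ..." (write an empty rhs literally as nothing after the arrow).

aa->; cca->cb

  | caaab => cab
  | bbaaca => bbca
  | bbbab
  | bbacc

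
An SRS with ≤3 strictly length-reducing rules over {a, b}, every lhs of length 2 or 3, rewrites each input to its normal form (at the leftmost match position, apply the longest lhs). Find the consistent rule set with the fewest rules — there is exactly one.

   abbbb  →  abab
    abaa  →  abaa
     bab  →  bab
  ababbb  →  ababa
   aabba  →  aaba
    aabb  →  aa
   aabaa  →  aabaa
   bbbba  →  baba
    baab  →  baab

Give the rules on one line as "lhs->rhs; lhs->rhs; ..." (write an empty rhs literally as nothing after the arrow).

bb->; bba->ba; bbb->ba

  | abbbb => abab
  | abaa
  | bab
  | ababbb => ababa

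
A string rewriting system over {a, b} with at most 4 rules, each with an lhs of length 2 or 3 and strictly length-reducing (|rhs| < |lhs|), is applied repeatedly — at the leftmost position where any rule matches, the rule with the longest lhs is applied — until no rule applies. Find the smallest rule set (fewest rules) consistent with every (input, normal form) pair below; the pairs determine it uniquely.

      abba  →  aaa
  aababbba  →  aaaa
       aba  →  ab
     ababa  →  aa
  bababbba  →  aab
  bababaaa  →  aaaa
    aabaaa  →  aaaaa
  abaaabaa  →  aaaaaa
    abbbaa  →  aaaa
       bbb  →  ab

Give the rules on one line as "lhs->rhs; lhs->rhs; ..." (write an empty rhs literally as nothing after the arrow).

ba->b; baa->aa; bab->; bb->a

  | abba => aaa
  | aababbba => aabba => aaaa
  | aba => ab
  | ababa => aa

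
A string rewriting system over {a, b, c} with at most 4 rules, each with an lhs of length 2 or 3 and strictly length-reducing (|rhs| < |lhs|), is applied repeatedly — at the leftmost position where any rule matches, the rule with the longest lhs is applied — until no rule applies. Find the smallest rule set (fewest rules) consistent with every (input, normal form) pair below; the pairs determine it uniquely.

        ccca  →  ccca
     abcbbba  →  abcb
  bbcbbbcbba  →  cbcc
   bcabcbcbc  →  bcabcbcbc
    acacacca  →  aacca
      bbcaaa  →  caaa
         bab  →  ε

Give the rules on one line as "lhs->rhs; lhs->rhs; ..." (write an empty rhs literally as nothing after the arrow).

ba->b; bb->; bba->c; cac->

  | ccca
  | abcbbba => abcba => abcb
  | bbcbbbcbba => cbbbcbba => cbcbba => cbcc
  | bcabcbcbc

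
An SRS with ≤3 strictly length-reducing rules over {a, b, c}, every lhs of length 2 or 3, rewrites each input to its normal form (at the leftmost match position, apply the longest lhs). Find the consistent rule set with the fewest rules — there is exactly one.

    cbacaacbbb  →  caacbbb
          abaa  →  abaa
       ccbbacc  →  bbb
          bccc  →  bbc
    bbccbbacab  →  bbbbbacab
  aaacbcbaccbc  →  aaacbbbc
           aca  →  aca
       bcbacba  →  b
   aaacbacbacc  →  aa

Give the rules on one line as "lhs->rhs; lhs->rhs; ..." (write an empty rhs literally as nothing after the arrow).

  | cbacaacbbb => caacbbb
  | abaa
  | ccbbacc => bbbacc => bbb
  | bccc => bbc

acc->; cba->; cc->b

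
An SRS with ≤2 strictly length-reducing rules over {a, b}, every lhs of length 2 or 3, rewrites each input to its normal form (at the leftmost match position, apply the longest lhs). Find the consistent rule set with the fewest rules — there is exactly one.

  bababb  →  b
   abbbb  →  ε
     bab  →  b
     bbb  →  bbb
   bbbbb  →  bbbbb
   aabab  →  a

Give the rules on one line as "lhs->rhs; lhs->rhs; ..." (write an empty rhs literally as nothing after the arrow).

ab->; abb->ab

  | bababb => babb => bab => b
  | abbbb => abbb => abb => ab => ε
  | bab => b
  | bbb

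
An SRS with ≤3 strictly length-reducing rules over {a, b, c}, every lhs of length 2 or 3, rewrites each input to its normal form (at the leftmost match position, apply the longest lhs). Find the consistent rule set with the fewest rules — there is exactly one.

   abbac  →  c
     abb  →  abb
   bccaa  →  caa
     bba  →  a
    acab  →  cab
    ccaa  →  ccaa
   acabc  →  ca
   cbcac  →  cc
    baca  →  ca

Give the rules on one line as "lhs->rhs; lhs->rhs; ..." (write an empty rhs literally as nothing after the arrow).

ac->c; ba->a; bc->

  | abbac => abac => aac => ac => c
  | abb
  | bccaa => caa
  | bba => ba => a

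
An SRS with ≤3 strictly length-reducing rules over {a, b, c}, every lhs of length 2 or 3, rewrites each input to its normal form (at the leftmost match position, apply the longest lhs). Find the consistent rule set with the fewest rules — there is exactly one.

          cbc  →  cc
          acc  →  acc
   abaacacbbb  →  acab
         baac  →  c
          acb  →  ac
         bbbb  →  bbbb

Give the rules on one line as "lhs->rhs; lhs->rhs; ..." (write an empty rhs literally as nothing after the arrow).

baa->; cb->c; cbb->

  | cbc => cc
  | acc
  | abaacacbbb => acacbbb => acab
  | baac => c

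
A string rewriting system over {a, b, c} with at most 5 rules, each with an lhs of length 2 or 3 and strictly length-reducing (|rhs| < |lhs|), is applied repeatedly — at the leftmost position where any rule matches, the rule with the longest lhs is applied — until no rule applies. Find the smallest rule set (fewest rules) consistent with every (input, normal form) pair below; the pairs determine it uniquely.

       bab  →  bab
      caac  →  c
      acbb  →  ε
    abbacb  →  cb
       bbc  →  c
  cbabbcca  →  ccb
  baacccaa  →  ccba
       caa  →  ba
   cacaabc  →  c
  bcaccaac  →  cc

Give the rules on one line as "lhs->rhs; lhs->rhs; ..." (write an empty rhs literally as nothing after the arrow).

  | bab
  | caac => bac => bc => c
  | acbb => cbb => ε
  | abbacb => abbcb => abcb => acb => cb

ac->c; bc->c; ca->b; cbb->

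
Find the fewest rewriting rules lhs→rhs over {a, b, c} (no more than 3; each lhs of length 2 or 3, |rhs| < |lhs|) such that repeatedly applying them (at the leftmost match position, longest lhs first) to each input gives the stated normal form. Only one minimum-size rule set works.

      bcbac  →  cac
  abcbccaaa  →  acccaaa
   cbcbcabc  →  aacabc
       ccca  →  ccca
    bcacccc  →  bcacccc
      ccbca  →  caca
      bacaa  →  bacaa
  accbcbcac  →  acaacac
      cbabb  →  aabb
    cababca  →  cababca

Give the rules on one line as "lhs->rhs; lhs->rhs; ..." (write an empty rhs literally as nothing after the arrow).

  | bcbac => cac
  | abcbccaaa => acccaaa
  | cbcbcabc => acbcabc => aacabc
  | ccca

bcb->c; cb->a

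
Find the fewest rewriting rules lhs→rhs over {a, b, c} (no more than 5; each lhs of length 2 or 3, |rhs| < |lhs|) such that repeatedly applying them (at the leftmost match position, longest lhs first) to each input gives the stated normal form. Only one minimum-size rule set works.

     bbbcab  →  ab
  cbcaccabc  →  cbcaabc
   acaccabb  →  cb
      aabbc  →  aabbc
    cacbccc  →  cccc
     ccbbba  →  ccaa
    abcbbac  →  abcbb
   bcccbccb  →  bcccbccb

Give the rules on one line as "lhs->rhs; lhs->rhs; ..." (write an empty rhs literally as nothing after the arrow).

ac->; bbb->a; cab->c; cac->ca

  | bbbcab => acab => ab
  | cbcaccabc => cbcacabc => cbcaabc
  | acaccabb => accabb => cabb => cb
  | aabbc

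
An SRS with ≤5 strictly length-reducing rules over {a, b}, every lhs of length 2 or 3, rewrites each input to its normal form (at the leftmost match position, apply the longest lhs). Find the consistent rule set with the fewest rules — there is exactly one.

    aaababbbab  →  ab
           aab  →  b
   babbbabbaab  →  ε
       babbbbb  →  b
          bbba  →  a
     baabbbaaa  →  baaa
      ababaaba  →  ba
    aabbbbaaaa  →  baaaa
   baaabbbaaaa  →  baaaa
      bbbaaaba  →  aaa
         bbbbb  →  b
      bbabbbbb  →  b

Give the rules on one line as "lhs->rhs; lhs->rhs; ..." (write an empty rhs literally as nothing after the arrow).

  | aaababbbab => abbabbbab => aaabbbab => abbbbab => aabbab => bbbab => ab
  | aab => bb => b
  | babbbabbaab => baababbaab => bbbabbaab => abbaab => aaaab => aabb => bbb => ε
  | babbbbb => baabbb => bbbbb => bb => b

aab->bb; abb->aa; bb->b; bbb->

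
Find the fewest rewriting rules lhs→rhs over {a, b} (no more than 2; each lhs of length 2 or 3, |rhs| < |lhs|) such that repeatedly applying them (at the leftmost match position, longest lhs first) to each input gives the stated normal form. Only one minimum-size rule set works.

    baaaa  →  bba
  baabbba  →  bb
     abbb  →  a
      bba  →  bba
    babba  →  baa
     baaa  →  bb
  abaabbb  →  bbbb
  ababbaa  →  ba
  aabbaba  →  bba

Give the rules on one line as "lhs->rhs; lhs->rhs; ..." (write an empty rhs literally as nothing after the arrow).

  | baaaa => bba
  | baabbba => baabba => baaba => baaa => bb
  | abbb => abb => ab => a
  | bba

aaa->b; ab->a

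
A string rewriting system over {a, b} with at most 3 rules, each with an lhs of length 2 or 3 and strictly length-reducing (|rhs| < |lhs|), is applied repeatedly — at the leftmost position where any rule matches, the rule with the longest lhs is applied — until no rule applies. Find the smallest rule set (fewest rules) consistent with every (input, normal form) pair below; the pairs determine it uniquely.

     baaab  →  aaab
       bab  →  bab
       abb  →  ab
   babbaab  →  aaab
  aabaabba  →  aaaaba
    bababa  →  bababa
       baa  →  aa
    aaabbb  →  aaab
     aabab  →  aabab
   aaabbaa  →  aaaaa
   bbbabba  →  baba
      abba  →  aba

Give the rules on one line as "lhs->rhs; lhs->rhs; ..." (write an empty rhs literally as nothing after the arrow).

baa->aa; bb->b

  | baaab => aaab
  | bab
  | abb => ab
  | babbaab => babaab => baaab => aaab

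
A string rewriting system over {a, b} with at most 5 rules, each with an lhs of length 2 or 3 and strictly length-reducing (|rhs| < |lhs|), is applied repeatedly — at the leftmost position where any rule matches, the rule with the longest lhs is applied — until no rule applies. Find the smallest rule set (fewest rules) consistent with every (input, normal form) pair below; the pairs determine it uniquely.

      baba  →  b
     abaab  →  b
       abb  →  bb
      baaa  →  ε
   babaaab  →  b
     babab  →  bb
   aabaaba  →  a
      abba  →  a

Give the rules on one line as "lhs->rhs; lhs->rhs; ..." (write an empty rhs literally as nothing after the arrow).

  | baba => aba => b
  | abaab => bab => ab => b
  | abb => bb
  | baaa => aaa => ε

aaa->; ab->b; aba->b; ba->a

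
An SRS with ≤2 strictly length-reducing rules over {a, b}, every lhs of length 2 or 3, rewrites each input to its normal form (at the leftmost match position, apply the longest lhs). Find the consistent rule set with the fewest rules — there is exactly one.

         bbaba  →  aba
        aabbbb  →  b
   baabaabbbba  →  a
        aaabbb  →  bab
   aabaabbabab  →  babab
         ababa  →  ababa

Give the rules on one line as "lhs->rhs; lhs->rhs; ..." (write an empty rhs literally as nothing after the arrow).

aa->b; bb->

  | bbaba => aba
  | aabbbb => bbbbb => bbb => b
  | baabaabbbba => bbbaabbbba => baabbbba => bbbbbba => bbbba => bba => a
  | aaabbb => babbb => bab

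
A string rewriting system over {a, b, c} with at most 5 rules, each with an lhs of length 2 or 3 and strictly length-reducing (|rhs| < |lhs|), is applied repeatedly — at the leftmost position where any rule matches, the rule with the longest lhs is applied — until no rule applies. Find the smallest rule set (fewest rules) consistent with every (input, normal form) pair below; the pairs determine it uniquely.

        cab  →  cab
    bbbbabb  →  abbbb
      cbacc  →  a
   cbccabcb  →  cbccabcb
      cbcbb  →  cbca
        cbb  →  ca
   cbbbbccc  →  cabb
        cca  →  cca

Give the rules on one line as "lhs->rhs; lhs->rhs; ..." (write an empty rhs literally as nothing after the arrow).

  | cab
  | bbbbabb => bbabbb => abbbb
  | cbacc => accc => a
  | cbccabcb

bba->ab; cba->ac; cbb->ca; ccc->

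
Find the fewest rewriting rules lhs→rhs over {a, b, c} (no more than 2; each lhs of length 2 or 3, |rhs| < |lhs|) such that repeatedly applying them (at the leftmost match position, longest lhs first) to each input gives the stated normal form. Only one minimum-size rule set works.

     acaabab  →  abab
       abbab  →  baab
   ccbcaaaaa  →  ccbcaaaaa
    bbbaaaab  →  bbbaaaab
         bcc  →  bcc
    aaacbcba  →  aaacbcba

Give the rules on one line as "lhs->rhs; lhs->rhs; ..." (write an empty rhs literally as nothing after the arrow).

  | acaabab => abab
  | abbab => baab
  | ccbcaaaaa
  | bbbaaaab

abb->ba; aca->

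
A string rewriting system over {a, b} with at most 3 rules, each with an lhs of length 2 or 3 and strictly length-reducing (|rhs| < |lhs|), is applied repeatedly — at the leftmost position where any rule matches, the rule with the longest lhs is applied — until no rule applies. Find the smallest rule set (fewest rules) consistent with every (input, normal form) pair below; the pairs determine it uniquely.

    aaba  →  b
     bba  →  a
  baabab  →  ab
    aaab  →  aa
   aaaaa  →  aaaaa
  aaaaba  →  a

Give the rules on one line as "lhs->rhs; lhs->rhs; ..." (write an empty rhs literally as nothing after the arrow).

  | aaba => baa => b
  | bba => ba => a
  | baabab => bbab => bab => ab
  | aaab => aba => aa

aab->ba; ba->a; baa->b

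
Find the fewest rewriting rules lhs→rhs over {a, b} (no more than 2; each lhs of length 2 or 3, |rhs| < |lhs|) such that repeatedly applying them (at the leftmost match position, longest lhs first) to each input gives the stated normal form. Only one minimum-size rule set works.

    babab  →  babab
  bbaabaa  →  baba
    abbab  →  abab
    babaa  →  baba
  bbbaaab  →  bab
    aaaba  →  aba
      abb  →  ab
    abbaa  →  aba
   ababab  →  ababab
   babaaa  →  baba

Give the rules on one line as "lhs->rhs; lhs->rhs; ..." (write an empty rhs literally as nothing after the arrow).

  | babab
  | bbaabaa => baabaa => babaa => baba
  | abbab => abab
  | babaa => baba

aa->a; bb->b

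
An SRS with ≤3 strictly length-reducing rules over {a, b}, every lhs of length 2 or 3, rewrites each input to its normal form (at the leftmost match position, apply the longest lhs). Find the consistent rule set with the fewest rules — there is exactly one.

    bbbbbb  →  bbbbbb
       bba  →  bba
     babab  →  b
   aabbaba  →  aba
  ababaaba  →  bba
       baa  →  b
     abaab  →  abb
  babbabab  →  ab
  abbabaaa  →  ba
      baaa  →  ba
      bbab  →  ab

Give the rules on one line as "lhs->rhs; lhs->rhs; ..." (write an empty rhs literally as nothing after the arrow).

aa->; bab->ab

  | bbbbbb
  | bba
  | babab => abab => aab => b
  | aabbaba => bbaba => baba => aba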